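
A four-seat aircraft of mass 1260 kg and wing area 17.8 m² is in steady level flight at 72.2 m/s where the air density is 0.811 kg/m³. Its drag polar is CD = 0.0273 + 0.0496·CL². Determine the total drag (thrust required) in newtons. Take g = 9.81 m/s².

In steady level flight, lift balances weight: W = mg = 1260 × 9.81 = 12361 N.
q = ½ρv² = ½ × 0.811 × 72.2² = 2114 Pa.
CL = W/(q·S) = 12361 / (2114 × 17.8) = 0.3285.
CD = 0.0273 + 0.0496 × 0.3285² = 0.03265.
D = q·S·CD = 2114 × 17.8 × 0.03265 = 1229 N

D = 1230 N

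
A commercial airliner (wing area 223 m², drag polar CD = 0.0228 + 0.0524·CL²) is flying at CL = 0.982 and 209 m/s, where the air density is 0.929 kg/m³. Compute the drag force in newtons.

CD = 0.0228 + 0.0524 × 0.982² = 0.07333
D = ½ρv²S·CD = ½ × 0.929 × 209² × 223 × 0.07333 = 3.32×10^5 N

D = 3.32×10^5 N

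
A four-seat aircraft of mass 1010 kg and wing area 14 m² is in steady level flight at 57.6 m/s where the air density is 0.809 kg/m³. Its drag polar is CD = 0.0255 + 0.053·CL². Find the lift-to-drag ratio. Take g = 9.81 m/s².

L/D = 13.1

In steady level flight, lift balances weight: W = mg = 1010 × 9.81 = 9908.1 N.
q = ½ρv² = ½ × 0.809 × 57.6² = 1342 Pa.
Required CL = L/(qS) = 9908.1/(1342·14) = 0.5273.
CD = 0.0255 + 0.053 × 0.5273² = 0.04024.
L/D = CL/CD = 0.5273 / 0.04024 = 13.1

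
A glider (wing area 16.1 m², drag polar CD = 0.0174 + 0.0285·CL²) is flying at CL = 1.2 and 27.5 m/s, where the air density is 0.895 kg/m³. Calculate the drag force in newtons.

D = 318 N

CD = 0.0174 + 0.0285 × 1.2² = 0.05844
D = ½ρv²S·CD = ½ × 0.895 × 27.5² × 16.1 × 0.05844 = 318 N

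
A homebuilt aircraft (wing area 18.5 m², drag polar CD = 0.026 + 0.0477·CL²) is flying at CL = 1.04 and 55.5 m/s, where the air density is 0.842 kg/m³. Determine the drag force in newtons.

CD = 0.026 + 0.0477 × 1.04² = 0.07759
D = ½ρv²S·CD = ½ × 0.842 × 55.5² × 18.5 × 0.07759 = 1860 N

D = 1860 N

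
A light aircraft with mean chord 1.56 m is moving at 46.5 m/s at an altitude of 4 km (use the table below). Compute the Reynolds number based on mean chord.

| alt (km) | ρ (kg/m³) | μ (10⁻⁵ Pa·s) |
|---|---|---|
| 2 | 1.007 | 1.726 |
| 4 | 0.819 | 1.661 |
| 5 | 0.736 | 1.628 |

Re = 3.58×10^6

At 4 km, from the table: ρ = 0.819 kg/m³, μ = 1.661×10⁻⁵ Pa·s.
Re = ρ·v·c/μ = 0.819 × 46.5 × 1.56 / (1.661×10⁻⁵) = 3.58×10^6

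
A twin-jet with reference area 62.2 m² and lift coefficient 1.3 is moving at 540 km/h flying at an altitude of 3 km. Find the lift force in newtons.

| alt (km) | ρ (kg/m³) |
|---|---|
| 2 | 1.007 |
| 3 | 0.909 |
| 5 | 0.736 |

At 3 km, from the table: ρ = 0.909 kg/m³.
Convert speed: v = 540 km/h ÷ 3.6 = 150 m/s.
L = ½ρv²S·CL = ½ × 0.909 × 150² × 62.2 × 1.3 = 8.27×10^5 N ≈ 827 kN

L = 8.27×10^5 N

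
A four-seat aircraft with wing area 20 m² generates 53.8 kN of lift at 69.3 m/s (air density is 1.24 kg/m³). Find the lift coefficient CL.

CL = 0.903

From L = ½ρv²S·CL, rearranging gives CL = 2L/(ρv²S).
CL = 2 × 53800 / (1.24 × 69.3² × 20) = 0.903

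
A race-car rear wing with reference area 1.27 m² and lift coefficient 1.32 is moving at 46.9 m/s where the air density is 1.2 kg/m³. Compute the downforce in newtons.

L = 2210 N

L = ½ρv²S·CL = ½ × 1.2 × 46.9² × 1.27 × 1.32 = 2210 N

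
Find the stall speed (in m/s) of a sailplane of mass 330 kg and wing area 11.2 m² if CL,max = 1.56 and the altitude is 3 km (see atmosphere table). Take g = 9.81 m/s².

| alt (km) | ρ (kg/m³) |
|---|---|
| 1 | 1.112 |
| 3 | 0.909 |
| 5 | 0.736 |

At 3 km, from the table: ρ = 0.909 kg/m³.
Stall occurs when L = W at CL,max. W = mg = 330 × 9.81 = 3237 N.
V_stall = √(2W/(ρ·S·CL,max)) = √(2 × 3237 / (0.909 × 11.2 × 1.56))
V_stall = √407.7 = 20.2 m/s

V_stall = 20.2 m/s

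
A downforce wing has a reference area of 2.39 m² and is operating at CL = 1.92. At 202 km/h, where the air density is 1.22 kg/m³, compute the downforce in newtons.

L = 8810 N

Convert speed: v = 202 km/h ÷ 3.6 = 56.11 m/s.
Dynamic pressure q = ½ρv² = ½ × 1.22 × 56.11² = 1921 Pa.
L = q·S·CL = 1921 × 2.39 × 1.92 = 8810 N ≈ 8.81 kN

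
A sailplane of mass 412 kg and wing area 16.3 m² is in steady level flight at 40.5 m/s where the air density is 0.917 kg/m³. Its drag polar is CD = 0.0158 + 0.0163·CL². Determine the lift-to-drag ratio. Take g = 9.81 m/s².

L/D = 18.8

Weight W = mg = 412 × 9.81 = 4041.7 N; in level flight L = W.
Dynamic pressure q = 0.5 × 0.917 × 40.5² = 752.1 Pa.
Required CL = L/(qS) = 4041.7/(752.1·16.3) = 0.3297.
CD = 0.0158 + 0.0163 × 0.3297² = 0.01757.
L/D = CL/CD = 0.3297 / 0.01757 = 18.8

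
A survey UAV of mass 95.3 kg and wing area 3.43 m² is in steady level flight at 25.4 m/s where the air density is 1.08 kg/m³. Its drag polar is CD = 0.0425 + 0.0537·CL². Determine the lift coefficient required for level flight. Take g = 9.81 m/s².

CL = 0.782

In steady level flight, lift balances weight: W = mg = 95.3 × 9.81 = 934.89 N.
q = ½ρv² = ½ × 1.08 × 25.4² = 348.4 Pa.
CL = 2W/(ρv²S) = 2×934.89/(1.08×25.4²×3.43) = 0.7824.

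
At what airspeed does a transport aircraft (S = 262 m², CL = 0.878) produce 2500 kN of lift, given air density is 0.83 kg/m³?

v = 162 m/s

L = ½ρv²S·CL ⇒ v = √(2L/(ρ·S·CL))
v = √(2 × 2.5×10^6 / (0.83 × 262 × 0.878)) = √26190 = 162 m/s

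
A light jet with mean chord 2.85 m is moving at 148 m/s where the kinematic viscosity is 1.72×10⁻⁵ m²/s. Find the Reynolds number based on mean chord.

Re = 2.45×10^7

Re = v·c/ν = 148 × 2.85 / (1.72×10⁻⁵) = 2.45×10^7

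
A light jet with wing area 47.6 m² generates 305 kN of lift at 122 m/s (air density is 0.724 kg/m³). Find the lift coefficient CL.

CL = 1.19

From L = ½ρv²S·CL, rearranging gives CL = 2L/(ρv²S).
CL = 2 × 3.05×10^5 / (0.724 × 122² × 47.6) = 1.19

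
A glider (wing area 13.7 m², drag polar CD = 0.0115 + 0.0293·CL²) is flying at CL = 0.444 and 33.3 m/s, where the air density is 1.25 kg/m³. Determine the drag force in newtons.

D = 164 N

CD = 0.0115 + 0.0293 × 0.444² = 0.01728
D = ½ρv²S·CD = ½ × 1.25 × 33.3² × 13.7 × 0.01728 = 164 N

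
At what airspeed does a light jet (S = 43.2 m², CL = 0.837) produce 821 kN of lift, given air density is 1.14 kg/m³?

L = ½ρv²S·CL ⇒ v = √(2L/(ρ·S·CL))
v = √(2 × 8.21×10^5 / (1.14 × 43.2 × 0.837)) = √39830 = 200 m/s

v = 200 m/s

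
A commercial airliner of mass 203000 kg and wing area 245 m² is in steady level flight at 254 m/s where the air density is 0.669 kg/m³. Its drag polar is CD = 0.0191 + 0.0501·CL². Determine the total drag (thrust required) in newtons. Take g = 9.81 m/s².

Level flight ⇒ L = W = m·g = 203000 × 9.81 = 1.9914×10^6 N.
q = ½ρv² = ½ × 0.669 × 254² = 21580 Pa.
Required CL = L/(qS) = 1.9914×10^6/(21580·245) = 0.3766.
CD = 0.0191 + 0.0501 × 0.3766² = 0.02621.
D = q·S·CD = 21580 × 245 × 0.02621 = 1.386×10^5 N

D = 1.39×10^5 N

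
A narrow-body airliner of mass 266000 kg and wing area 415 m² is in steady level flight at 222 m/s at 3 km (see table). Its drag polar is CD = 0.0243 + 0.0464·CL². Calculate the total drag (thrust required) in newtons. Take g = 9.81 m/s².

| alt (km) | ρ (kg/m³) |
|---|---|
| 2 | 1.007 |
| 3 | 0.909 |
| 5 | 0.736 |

D = 2.6×10^5 N

At 3 km, from the table: ρ = 0.909 kg/m³.
In steady level flight, lift balances weight: W = mg = 266000 × 9.81 = 2.6095×10^6 N.
Dynamic pressure q = 0.5 × 0.909 × 222² = 22400 Pa.
Required CL = L/(qS) = 2.6095×10^6/(22400·415) = 0.2807.
CD = 0.0243 + 0.0464 × 0.2807² = 0.02796.
D = q·S·CD = 22400 × 415 × 0.02796 = 2.599×10^5 N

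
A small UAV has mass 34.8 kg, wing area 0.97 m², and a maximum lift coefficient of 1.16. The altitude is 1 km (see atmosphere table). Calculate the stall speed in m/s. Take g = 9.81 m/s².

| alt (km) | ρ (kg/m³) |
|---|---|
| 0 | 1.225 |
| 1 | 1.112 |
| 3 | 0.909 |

At 1 km, from the table: ρ = 1.112 kg/m³.
At stall, lift equals weight: L = W = m·g = 34.8 × 9.81 = 341.4 N.
From L = ½ρV²S·CL,max = W: V_stall = √(2W/(ρSCL,max)) = √(2·341.4/(1.112·0.97·1.16))
V_stall = √545.7 = 23.4 m/s

V_stall = 23.4 m/s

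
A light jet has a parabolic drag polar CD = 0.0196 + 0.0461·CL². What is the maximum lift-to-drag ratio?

(L/D)max = 16.6

For CD = CD0 + K·CL², (L/D)max occurs at CL* = √(CD0/K) and equals 1/(2√(K·CD0)).
(L/D)max = 1/(2√(0.0461 × 0.0196)) = 1/(2 × 0.03006) = 16.6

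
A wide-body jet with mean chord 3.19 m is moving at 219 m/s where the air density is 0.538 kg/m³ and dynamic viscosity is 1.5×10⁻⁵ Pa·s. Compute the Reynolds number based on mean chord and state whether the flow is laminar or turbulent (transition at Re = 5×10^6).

Re = ρ·v·c/μ = 0.538 × 219 × 3.19 / (1.5×10⁻⁵) = 2.51×10^7
Since 2.51×10^7 > 5×10^6, the flow is turbulent.

Re = 2.51×10^7 (turbulent)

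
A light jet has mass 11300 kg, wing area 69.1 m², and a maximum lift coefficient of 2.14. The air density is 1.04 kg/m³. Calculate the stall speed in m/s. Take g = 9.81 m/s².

V_stall = 38 m/s

Weight W = mg = 11300 × 9.81 = 1.109×10^5 N.
V_stall = √(2W/(ρ·S·CL,max)) = √(2 × 1.109×10^5 / (1.04 × 69.1 × 2.14))
V_stall = √1442 = 38 m/s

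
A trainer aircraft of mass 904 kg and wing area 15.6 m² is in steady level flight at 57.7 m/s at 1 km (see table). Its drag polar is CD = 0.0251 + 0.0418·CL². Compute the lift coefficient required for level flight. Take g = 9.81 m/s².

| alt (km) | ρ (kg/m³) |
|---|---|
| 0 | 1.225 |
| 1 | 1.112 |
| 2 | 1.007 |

CL = 0.307

At 1 km, from the table: ρ = 1.112 kg/m³.
Level flight ⇒ L = W = m·g = 904 × 9.81 = 8868.2 N.
q = ½ρv² = ½ × 1.112 × 57.7² = 1851 Pa.
Required CL = L/(qS) = 8868.2/(1851·15.6) = 0.3071.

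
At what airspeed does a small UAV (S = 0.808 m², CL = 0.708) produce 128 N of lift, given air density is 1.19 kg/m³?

v = 19.4 m/s

L = ½ρv²S·CL ⇒ v = √(2L/(ρ·S·CL))
v = √(2 × 128 / (1.19 × 0.808 × 0.708)) = √376.1 = 19.4 m/s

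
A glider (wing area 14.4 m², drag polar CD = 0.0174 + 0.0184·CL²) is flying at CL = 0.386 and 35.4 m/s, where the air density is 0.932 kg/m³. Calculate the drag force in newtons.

CD = 0.0174 + 0.0184 × 0.386² = 0.02014
D = ½ρv²S·CD = ½ × 0.932 × 35.4² × 14.4 × 0.02014 = 169 N

D = 169 N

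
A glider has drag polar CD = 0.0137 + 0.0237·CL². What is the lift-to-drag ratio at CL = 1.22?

L/D = 24.9

CD = 0.0137 + 0.0237 × 1.22² = 0.04898
L/D = CL/CD = 1.22 / 0.04898 = 24.9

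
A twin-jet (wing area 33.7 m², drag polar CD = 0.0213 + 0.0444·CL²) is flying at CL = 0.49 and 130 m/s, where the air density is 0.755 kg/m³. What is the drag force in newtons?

CD = 0.0213 + 0.0444 × 0.49² = 0.03196
D = ½ρv²S·CD = ½ × 0.755 × 130² × 33.7 × 0.03196 = 6870 N

D = 6870 N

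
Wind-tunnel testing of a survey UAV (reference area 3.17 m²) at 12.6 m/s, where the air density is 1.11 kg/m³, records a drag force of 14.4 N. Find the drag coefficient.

CD = 0.0516

From D = ½ρv²S·CD, rearranging gives CD = 2D/(ρv²S).
CD = 2 × 14.4 / (1.11 × 12.6² × 3.17) = 0.0516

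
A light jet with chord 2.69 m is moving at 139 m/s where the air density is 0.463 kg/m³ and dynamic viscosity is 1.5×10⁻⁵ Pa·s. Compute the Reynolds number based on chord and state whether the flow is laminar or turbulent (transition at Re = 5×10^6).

Re = ρ·v·c/μ = 0.463 × 139 × 2.69 / (1.5×10⁻⁵) = 1.15×10^7
Since 1.15×10^7 > 5×10^6, the flow is turbulent.

Re = 1.15×10^7 (turbulent)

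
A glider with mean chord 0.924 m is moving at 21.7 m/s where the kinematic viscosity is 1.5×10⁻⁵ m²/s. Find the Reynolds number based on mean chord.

Re = 1.34×10^6

Re = v·c/ν = 21.7 × 0.924 / (1.5×10⁻⁵) = 1.34×10^6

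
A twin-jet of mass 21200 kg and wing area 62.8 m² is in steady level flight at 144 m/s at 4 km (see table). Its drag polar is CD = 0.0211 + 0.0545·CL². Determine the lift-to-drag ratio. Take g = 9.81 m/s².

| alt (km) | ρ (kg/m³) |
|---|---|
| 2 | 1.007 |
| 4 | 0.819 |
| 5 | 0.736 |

At 4 km, from the table: ρ = 0.819 kg/m³.
Weight W = mg = 21200 × 9.81 = 2.0797×10^5 N; in level flight L = W.
Dynamic pressure q = 0.5 × 0.819 × 144² = 8491 Pa.
Required CL = L/(qS) = 2.0797×10^5/(8491·62.8) = 0.39.
CD = 0.0211 + 0.0545 × 0.39² = 0.02939.
L/D = CL/CD = 0.39 / 0.02939 = 13.3

L/D = 13.3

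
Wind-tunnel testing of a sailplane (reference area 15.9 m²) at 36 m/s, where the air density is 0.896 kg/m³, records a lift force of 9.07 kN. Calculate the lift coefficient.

CL = 0.982

From L = ½ρv²S·CL, rearranging gives CL = 2L/(ρv²S).
CL = 2 × 9070 / (0.896 × 36² × 15.9) = 0.982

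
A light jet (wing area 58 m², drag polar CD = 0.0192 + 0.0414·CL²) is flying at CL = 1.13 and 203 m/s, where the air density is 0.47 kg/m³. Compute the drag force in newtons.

CD = 0.0192 + 0.0414 × 1.13² = 0.07206
D = ½ρv²S·CD = ½ × 0.47 × 203² × 58 × 0.07206 = 40500 N

D = 40500 N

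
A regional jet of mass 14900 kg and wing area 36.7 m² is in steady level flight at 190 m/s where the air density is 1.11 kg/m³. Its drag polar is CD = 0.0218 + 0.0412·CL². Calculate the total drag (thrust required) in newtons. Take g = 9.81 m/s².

D = 17200 N

In steady level flight, lift balances weight: W = mg = 14900 × 9.81 = 1.4617×10^5 N.
Dynamic pressure q = 0.5 × 1.11 × 190² = 20040 Pa.
Required CL = L/(qS) = 1.4617×10^5/(20040·36.7) = 0.1988.
CD = 0.0218 + 0.0412 × 0.1988² = 0.02343.
D = q·S·CD = 20040 × 36.7 × 0.02343 = 17230 N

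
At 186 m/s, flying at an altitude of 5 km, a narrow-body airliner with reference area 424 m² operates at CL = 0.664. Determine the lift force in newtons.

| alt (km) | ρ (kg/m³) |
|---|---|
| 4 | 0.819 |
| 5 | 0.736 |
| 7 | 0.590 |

L = 3.58×10^6 N

At 5 km, from the table: ρ = 0.736 kg/m³.
L = ½ρv²S·CL = ½ × 0.736 × 186² × 424 × 0.664 = 3.58×10^6 N ≈ 3580 kN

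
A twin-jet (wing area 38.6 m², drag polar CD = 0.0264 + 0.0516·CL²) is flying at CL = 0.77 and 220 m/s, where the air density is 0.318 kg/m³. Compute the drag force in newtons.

D = 16900 N

CD = 0.0264 + 0.0516 × 0.77² = 0.05699
D = ½ρv²S·CD = ½ × 0.318 × 220² × 38.6 × 0.05699 = 16900 N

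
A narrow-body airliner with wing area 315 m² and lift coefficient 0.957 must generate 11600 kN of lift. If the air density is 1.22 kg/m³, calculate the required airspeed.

v = 251 m/s

L = ½ρv²S·CL ⇒ v = √(2L/(ρ·S·CL))
v = √(2 × 1.16×10^7 / (1.22 × 315 × 0.957)) = √63080 = 251 m/s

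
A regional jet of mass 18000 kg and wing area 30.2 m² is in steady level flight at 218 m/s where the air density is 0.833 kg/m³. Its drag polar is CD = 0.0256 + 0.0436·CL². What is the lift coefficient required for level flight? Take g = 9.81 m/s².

Level flight ⇒ L = W = m·g = 18000 × 9.81 = 1.7658×10^5 N.
Dynamic pressure q = 0.5 × 0.833 × 218² = 19790 Pa.
CL = W/(q·S) = 1.7658×10^5 / (19790 × 30.2) = 0.2954.

CL = 0.295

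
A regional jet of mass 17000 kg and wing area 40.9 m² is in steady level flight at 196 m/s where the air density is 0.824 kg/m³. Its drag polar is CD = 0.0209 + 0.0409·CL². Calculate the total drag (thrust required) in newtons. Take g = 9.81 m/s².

Weight W = mg = 17000 × 9.81 = 1.6677×10^5 N; in level flight L = W.
q = ½ρv² = ½ × 0.824 × 196² = 15830 Pa.
CL = 2W/(ρv²S) = 2×1.6677×10^5/(0.824×196²×40.9) = 0.2576.
CD = 0.0209 + 0.0409 × 0.2576² = 0.02361.
D = q·S·CD = 15830 × 40.9 × 0.02361 = 15290 N

D = 15300 N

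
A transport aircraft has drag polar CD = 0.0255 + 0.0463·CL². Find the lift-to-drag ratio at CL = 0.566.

CD = 0.0255 + 0.0463 × 0.566² = 0.04033
L/D = CL/CD = 0.566 / 0.04033 = 14

L/D = 14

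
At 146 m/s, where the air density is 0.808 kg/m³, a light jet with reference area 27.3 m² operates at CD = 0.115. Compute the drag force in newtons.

D = ½ρv²S·CD = ½ × 0.808 × 146² × 27.3 × 0.115 = 27000 N ≈ 27 kN

D = 27000 N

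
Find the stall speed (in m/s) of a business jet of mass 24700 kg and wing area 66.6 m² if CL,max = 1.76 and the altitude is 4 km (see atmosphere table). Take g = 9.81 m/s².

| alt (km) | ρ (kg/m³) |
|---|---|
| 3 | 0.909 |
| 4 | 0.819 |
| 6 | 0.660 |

V_stall = 71 m/s

At 4 km, from the table: ρ = 0.819 kg/m³.
Weight W = mg = 24700 × 9.81 = 2.423×10^5 N.
V_stall = √(2W/(ρ·S·CL,max)) = √(2 × 2.423×10^5 / (0.819 × 66.6 × 1.76))
V_stall = √5048 = 71 m/s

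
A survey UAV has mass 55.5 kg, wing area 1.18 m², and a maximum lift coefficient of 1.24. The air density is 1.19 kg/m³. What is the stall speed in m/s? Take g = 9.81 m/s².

V_stall = 25 m/s

Weight W = mg = 55.5 × 9.81 = 544.5 N.
V_stall = √(2W/(ρ·S·CL,max)) = √(2 × 544.5 / (1.19 × 1.18 × 1.24))
V_stall = √625.4 = 25 m/s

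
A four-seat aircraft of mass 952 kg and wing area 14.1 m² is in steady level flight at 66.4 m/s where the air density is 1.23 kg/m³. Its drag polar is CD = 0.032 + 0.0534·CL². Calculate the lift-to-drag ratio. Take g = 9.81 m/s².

L/D = 6.94

Level flight ⇒ L = W = m·g = 952 × 9.81 = 9339.1 N.
Dynamic pressure q = 0.5 × 1.23 × 66.4² = 2712 Pa.
CL = 2W/(ρv²S) = 2×9339.1/(1.23×66.4²×14.1) = 0.2443.
CD = 0.032 + 0.0534 × 0.2443² = 0.03519.
L/D = CL/CD = 0.2443 / 0.03519 = 6.94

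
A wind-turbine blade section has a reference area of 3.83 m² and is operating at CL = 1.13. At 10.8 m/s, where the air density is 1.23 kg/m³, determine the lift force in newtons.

Dynamic pressure q = ½ρv² = ½ × 1.23 × 10.8² = 71.73 Pa.
L = q·S·CL = 71.73 × 3.83 × 1.13 = 310 N

L = 310 N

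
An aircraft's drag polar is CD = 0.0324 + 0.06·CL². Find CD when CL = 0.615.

CD = 0.0324 + 0.06 × 0.615² = 0.0324 + 0.02269 = 0.0551

CD = 0.0551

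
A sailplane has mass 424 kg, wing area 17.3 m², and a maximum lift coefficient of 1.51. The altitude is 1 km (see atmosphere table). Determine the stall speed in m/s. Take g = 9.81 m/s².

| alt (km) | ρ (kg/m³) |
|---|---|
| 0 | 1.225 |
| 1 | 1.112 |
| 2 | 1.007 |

At 1 km, from the table: ρ = 1.112 kg/m³.
Stall occurs when L = W at CL,max. W = mg = 424 × 9.81 = 4159 N.
V_stall = √(2W/(ρ·S·CL,max)) = √(2 × 4159 / (1.112 × 17.3 × 1.51))
V_stall = √286.4 = 16.9 m/s

V_stall = 16.9 m/s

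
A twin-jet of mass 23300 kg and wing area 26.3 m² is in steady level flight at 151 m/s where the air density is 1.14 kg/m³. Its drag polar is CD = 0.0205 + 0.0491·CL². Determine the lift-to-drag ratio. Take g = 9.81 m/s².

In steady level flight, lift balances weight: W = mg = 23300 × 9.81 = 2.2857×10^5 N.
q = ½ρv² = ½ × 1.14 × 151² = 13000 Pa.
CL = W/(q·S) = 2.2857×10^5 / (13000 × 26.3) = 0.6687.
CD = 0.0205 + 0.0491 × 0.6687² = 0.04246.
L/D = CL/CD = 0.6687 / 0.04246 = 15.8

L/D = 15.8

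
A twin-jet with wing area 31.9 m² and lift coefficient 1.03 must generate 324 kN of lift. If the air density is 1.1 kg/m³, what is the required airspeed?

v = 134 m/s

L = ½ρv²S·CL ⇒ v = √(2L/(ρ·S·CL))
v = √(2 × 3.24×10^5 / (1.1 × 31.9 × 1.03)) = √17930 = 134 m/s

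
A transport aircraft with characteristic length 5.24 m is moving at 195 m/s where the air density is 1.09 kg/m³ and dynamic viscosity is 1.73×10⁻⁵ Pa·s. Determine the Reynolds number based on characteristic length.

Re = ρ·v·c/μ = 1.09 × 195 × 5.24 / (1.73×10⁻⁵) = 6.44×10^7

Re = 6.44×10^7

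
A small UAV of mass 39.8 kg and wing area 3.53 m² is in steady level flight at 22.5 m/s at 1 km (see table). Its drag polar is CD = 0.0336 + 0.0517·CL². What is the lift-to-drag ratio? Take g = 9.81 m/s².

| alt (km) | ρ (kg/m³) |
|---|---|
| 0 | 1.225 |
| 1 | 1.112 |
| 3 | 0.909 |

At 1 km, from the table: ρ = 1.112 kg/m³.
In steady level flight, lift balances weight: W = mg = 39.8 × 9.81 = 390.44 N.
Dynamic pressure q = 0.5 × 1.112 × 22.5² = 281.5 Pa.
CL = 2W/(ρv²S) = 2×390.44/(1.112×22.5²×3.53) = 0.393.
CD = 0.0336 + 0.0517 × 0.393² = 0.04158.
L/D = CL/CD = 0.393 / 0.04158 = 9.45

L/D = 9.45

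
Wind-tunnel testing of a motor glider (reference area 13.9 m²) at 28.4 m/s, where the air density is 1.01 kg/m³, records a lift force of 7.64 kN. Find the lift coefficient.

From L = ½ρv²S·CL, rearranging gives CL = 2L/(ρv²S).
CL = 2 × 7640 / (1.01 × 28.4² × 13.9) = 1.35

CL = 1.35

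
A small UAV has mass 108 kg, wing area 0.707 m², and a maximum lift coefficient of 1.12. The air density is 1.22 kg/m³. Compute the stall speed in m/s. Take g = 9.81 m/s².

At stall, lift equals weight: L = W = m·g = 108 × 9.81 = 1059 N.
From L = ½ρV²S·CL,max = W: V_stall = √(2W/(ρSCL,max)) = √(2·1059/(1.22·0.707·1.12))
V_stall = √2193 = 46.8 m/s

V_stall = 46.8 m/s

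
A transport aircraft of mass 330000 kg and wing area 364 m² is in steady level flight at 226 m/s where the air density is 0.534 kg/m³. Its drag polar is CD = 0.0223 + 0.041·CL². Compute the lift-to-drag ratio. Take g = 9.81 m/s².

L/D = 16.4

Weight W = mg = 330000 × 9.81 = 3.2373×10^6 N; in level flight L = W.
Dynamic pressure q = 0.5 × 0.534 × 226² = 13640 Pa.
CL = W/(q·S) = 3.2373×10^6 / (13640 × 364) = 0.6522.
CD = 0.0223 + 0.041 × 0.6522² = 0.03974.
L/D = CL/CD = 0.6522 / 0.03974 = 16.4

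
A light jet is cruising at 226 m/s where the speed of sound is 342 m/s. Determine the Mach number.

M = 0.661

M = v/a = 226 / 342 = 0.661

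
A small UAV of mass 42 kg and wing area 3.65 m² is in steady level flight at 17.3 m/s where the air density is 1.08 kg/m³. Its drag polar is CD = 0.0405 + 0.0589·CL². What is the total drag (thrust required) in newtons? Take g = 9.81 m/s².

D = 40.8 N

In steady level flight, lift balances weight: W = mg = 42 × 9.81 = 412.02 N.
Dynamic pressure q = 0.5 × 1.08 × 17.3² = 161.6 Pa.
CL = W/(q·S) = 412.02 / (161.6 × 3.65) = 0.6985.
CD = 0.0405 + 0.0589 × 0.6985² = 0.06923.
D = q·S·CD = 161.6 × 3.65 × 0.06923 = 40.84 N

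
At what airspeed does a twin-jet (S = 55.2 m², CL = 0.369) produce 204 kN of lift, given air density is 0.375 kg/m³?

L = ½ρv²S·CL ⇒ v = √(2L/(ρ·S·CL))
v = √(2 × 2.04×10^5 / (0.375 × 55.2 × 0.369)) = √53420 = 231 m/s

v = 231 m/s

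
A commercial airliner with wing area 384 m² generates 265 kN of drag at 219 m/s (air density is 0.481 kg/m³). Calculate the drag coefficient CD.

From D = ½ρv²S·CD, rearranging gives CD = 2D/(ρv²S).
CD = 2 × 2.65×10^5 / (0.481 × 219² × 384) = 0.0598

CD = 0.0598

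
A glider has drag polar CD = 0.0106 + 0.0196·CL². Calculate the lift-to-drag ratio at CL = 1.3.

L/D = 29.7

CD = 0.0106 + 0.0196 × 1.3² = 0.04372
L/D = CL/CD = 1.3 / 0.04372 = 29.7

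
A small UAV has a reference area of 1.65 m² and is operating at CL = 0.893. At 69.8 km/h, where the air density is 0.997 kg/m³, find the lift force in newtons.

Convert speed: v = 69.8 km/h ÷ 3.6 = 19.39 m/s.
L = ½ρv²S·CL = ½ × 0.997 × 19.39² × 1.65 × 0.893 = 276 N

L = 276 N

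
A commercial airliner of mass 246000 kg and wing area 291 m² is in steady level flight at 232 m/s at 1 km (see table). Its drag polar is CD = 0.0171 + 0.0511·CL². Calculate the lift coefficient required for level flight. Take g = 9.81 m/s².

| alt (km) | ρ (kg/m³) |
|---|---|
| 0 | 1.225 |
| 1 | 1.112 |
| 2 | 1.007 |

At 1 km, from the table: ρ = 1.112 kg/m³.
In steady level flight, lift balances weight: W = mg = 246000 × 9.81 = 2.4133×10^6 N.
Dynamic pressure q = 0.5 × 1.112 × 232² = 29930 Pa.
CL = W/(q·S) = 2.4133×10^6 / (29930 × 291) = 0.2771.

CL = 0.277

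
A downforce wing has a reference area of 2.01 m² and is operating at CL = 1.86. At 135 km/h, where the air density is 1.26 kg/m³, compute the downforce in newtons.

Convert speed: v = 135 km/h ÷ 3.6 = 37.5 m/s.
Dynamic pressure q = ½ρv² = ½ × 1.26 × 37.5² = 885.9 Pa.
L = q·S·CL = 885.9 × 2.01 × 1.86 = 3310 N

L = 3310 N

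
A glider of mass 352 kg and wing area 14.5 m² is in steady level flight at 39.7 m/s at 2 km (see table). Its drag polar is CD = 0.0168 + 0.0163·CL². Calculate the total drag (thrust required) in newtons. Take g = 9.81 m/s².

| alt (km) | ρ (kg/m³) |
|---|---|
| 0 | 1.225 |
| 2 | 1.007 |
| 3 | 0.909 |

At 2 km, from the table: ρ = 1.007 kg/m³.
Level flight ⇒ L = W = m·g = 352 × 9.81 = 3453.1 N.
Dynamic pressure q = 0.5 × 1.007 × 39.7² = 793.6 Pa.
CL = W/(q·S) = 3453.1 / (793.6 × 14.5) = 0.3001.
CD = 0.0168 + 0.0163 × 0.3001² = 0.01827.
D = q·S·CD = 793.6 × 14.5 × 0.01827 = 210.2 N

D = 210 N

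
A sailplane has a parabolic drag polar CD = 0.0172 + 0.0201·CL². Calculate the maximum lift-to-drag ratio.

(L/D)max = 26.9

For CD = CD0 + K·CL², (L/D)max occurs at CL* = √(CD0/K) and equals 1/(2√(K·CD0)).
(L/D)max = 1/(2√(0.0201 × 0.0172)) = 1/(2 × 0.01859) = 26.9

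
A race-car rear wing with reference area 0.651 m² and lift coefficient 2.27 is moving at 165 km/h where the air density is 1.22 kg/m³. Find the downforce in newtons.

Convert speed: v = 165 km/h ÷ 3.6 = 45.83 m/s.
L = ½ρv²S·CL = ½ × 1.22 × 45.83² × 0.651 × 2.27 = 1890 N

L = 1890 N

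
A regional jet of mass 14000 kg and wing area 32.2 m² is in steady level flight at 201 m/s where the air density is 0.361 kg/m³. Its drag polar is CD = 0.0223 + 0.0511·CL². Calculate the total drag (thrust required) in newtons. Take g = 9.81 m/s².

D = 9340 N

Level flight ⇒ L = W = m·g = 14000 × 9.81 = 1.3734×10^5 N.
Dynamic pressure q = 0.5 × 0.361 × 201² = 7292 Pa.
CL = W/(q·S) = 1.3734×10^5 / (7292 × 32.2) = 0.5849.
CD = 0.0223 + 0.0511 × 0.5849² = 0.03978.
D = q·S·CD = 7292 × 32.2 × 0.03978 = 9341 N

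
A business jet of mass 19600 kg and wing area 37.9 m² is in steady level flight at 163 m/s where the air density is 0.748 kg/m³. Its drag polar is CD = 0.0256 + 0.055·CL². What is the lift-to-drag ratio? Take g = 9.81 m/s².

Weight W = mg = 19600 × 9.81 = 1.9228×10^5 N; in level flight L = W.
q = ½ρv² = ½ × 0.748 × 163² = 9937 Pa.
CL = 2W/(ρv²S) = 2×1.9228×10^5/(0.748×163²×37.9) = 0.5106.
CD = 0.0256 + 0.055 × 0.5106² = 0.03994.
L/D = CL/CD = 0.5106 / 0.03994 = 12.8

L/D = 12.8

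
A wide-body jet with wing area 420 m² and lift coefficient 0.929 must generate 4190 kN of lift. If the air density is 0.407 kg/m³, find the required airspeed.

L = ½ρv²S·CL ⇒ v = √(2L/(ρ·S·CL))
v = √(2 × 4.19×10^6 / (0.407 × 420 × 0.929)) = √52770 = 230 m/s

v = 230 m/s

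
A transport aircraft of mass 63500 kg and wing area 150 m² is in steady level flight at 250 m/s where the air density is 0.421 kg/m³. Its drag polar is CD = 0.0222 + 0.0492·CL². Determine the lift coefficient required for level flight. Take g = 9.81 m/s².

CL = 0.316

In steady level flight, lift balances weight: W = mg = 63500 × 9.81 = 6.2294×10^5 N.
q = ½ρv² = ½ × 0.421 × 250² = 13160 Pa.
CL = W/(q·S) = 6.2294×10^5 / (13160 × 150) = 0.3157.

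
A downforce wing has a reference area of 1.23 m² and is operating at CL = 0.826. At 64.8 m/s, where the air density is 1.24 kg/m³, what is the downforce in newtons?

L = 2650 N

L = ½ρv²S·CL = ½ × 1.24 × 64.8² × 1.23 × 0.826 = 2650 N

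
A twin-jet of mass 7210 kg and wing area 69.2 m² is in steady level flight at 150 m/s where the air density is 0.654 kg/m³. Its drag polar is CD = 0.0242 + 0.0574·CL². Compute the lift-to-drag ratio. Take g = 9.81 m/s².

L/D = 5.49

Weight W = mg = 7210 × 9.81 = 70730 N; in level flight L = W.
q = ½ρv² = ½ × 0.654 × 150² = 7358 Pa.
Required CL = L/(qS) = 70730/(7358·69.2) = 0.1389.
CD = 0.0242 + 0.0574 × 0.1389² = 0.02531.
L/D = CL/CD = 0.1389 / 0.02531 = 5.49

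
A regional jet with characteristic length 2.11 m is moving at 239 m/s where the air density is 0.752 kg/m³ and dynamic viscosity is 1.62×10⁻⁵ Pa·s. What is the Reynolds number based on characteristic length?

Re = 2.34×10^7

Re = ρ·v·c/μ = 0.752 × 239 × 2.11 / (1.62×10⁻⁵) = 2.34×10^7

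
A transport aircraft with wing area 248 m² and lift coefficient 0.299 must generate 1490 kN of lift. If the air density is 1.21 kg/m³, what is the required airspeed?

v = 182 m/s

L = ½ρv²S·CL ⇒ v = √(2L/(ρ·S·CL))
v = √(2 × 1.49×10^6 / (1.21 × 248 × 0.299)) = √33210 = 182 m/s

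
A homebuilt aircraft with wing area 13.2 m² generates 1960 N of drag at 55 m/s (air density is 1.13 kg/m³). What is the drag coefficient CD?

From D = ½ρv²S·CD, rearranging gives CD = 2D/(ρv²S).
CD = 2 × 1960 / (1.13 × 55² × 13.2) = 0.0869

CD = 0.0869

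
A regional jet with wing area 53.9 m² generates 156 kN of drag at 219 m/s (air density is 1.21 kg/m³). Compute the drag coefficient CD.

From D = ½ρv²S·CD, rearranging gives CD = 2D/(ρv²S).
CD = 2 × 1.56×10^5 / (1.21 × 219² × 53.9) = 0.0997

CD = 0.0997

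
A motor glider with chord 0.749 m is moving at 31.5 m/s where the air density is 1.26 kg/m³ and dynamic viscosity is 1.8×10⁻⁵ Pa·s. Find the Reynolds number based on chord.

Re = 1.65×10^6

Re = ρ·v·c/μ = 1.26 × 31.5 × 0.749 / (1.8×10⁻⁵) = 1.65×10^6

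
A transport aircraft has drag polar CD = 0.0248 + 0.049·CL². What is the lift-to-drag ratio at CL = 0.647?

CD = 0.0248 + 0.049 × 0.647² = 0.04531
L/D = CL/CD = 0.647 / 0.04531 = 14.3

L/D = 14.3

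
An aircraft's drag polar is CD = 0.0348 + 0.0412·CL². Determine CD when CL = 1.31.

CD = 0.106

CD = 0.0348 + 0.0412 × 1.31² = 0.0348 + 0.0707 = 0.106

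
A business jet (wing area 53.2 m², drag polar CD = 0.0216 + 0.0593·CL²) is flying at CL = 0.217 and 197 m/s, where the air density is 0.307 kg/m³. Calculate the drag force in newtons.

CD = 0.0216 + 0.0593 × 0.217² = 0.02439
D = ½ρv²S·CD = ½ × 0.307 × 197² × 53.2 × 0.02439 = 7730 N

D = 7730 N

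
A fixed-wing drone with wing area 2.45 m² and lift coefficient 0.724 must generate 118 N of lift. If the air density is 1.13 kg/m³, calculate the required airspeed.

L = ½ρv²S·CL ⇒ v = √(2L/(ρ·S·CL))
v = √(2 × 118 / (1.13 × 2.45 × 0.724)) = √117.7 = 10.9 m/s

v = 10.9 m/s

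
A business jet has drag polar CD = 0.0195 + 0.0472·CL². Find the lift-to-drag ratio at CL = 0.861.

CD = 0.0195 + 0.0472 × 0.861² = 0.05449
L/D = CL/CD = 0.861 / 0.05449 = 15.8

L/D = 15.8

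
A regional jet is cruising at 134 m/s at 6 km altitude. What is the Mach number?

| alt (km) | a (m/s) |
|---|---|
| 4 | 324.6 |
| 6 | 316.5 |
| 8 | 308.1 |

At 6 km, from the table: a = 316.5 m/s.
M = v/a = 134 / 316.5 = 0.423

M = 0.423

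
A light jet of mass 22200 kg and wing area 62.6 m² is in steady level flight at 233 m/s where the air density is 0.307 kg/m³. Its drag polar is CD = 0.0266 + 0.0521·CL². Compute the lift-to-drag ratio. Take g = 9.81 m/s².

Level flight ⇒ L = W = m·g = 22200 × 9.81 = 2.1778×10^5 N.
Dynamic pressure q = 0.5 × 0.307 × 233² = 8333 Pa.
CL = 2W/(ρv²S) = 2×2.1778×10^5/(0.307×233²×62.6) = 0.4175.
CD = 0.0266 + 0.0521 × 0.4175² = 0.03568.
L/D = CL/CD = 0.4175 / 0.03568 = 11.7

L/D = 11.7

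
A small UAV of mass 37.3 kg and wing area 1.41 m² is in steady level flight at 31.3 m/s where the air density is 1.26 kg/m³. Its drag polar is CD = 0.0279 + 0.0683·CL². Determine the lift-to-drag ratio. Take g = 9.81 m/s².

L/D = 10.5

Level flight ⇒ L = W = m·g = 37.3 × 9.81 = 365.91 N.
Dynamic pressure q = 0.5 × 1.26 × 31.3² = 617.2 Pa.
Required CL = L/(qS) = 365.91/(617.2·1.41) = 0.4205.
CD = 0.0279 + 0.0683 × 0.4205² = 0.03997.
L/D = CL/CD = 0.4205 / 0.03997 = 10.5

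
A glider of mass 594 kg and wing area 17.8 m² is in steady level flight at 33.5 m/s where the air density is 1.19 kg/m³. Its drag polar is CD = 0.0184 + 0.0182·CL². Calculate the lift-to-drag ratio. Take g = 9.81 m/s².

L/D = 21.5

In steady level flight, lift balances weight: W = mg = 594 × 9.81 = 5827.1 N.
q = ½ρv² = ½ × 1.19 × 33.5² = 667.7 Pa.
Required CL = L/(qS) = 5827.1/(667.7·17.8) = 0.4903.
CD = 0.0184 + 0.0182 × 0.4903² = 0.02277.
L/D = CL/CD = 0.4903 / 0.02277 = 21.5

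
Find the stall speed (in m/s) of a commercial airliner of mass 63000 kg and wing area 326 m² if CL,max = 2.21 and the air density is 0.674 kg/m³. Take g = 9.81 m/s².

V_stall = 50.5 m/s

Weight W = mg = 63000 × 9.81 = 6.18×10^5 N.
From L = ½ρV²S·CL,max = W: V_stall = √(2W/(ρSCL,max)) = √(2·6.18×10^5/(0.674·326·2.21))
V_stall = √2545 = 50.5 m/s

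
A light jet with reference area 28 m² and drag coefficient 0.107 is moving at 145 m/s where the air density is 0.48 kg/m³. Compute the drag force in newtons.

D = 15100 N

Dynamic pressure q = ½ρv² = ½ × 0.48 × 145² = 5046 Pa.
D = q·S·CD = 5046 × 28 × 0.107 = 15100 N ≈ 15.1 kN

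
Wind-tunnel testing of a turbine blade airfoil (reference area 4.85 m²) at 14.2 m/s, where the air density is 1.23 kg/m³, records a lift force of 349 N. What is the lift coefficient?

CL = 0.58

From L = ½ρv²S·CL, rearranging gives CL = 2L/(ρv²S).
CL = 2 × 349 / (1.23 × 14.2² × 4.85) = 0.58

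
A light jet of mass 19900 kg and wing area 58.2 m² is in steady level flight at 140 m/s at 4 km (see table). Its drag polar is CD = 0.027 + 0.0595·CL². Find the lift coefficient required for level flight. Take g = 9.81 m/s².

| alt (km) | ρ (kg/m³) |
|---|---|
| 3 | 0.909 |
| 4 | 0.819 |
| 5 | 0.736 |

At 4 km, from the table: ρ = 0.819 kg/m³.
Level flight ⇒ L = W = m·g = 19900 × 9.81 = 1.9522×10^5 N.
Dynamic pressure q = 0.5 × 0.819 × 140² = 8026 Pa.
CL = 2W/(ρv²S) = 2×1.9522×10^5/(0.819×140²×58.2) = 0.4179.

CL = 0.418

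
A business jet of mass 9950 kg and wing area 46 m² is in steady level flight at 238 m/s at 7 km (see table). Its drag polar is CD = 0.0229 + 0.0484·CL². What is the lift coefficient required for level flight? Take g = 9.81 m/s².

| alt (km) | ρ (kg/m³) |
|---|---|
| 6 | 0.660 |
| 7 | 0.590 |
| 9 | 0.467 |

At 7 km, from the table: ρ = 0.590 kg/m³.
Level flight ⇒ L = W = m·g = 9950 × 9.81 = 97610 N.
q = ½ρv² = ½ × 0.59 × 238² = 16710 Pa.
CL = W/(q·S) = 97610 / (16710 × 46) = 0.127.

CL = 0.127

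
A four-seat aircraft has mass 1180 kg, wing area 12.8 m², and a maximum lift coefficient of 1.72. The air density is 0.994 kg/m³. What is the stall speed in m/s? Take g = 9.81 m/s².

At stall, lift equals weight: L = W = m·g = 1180 × 9.81 = 11580 N.
V_stall = √(2W/(ρ·S·CL,max)) = √(2 × 11580 / (0.994 × 12.8 × 1.72))
V_stall = √1058 = 32.5 m/s

V_stall = 32.5 m/s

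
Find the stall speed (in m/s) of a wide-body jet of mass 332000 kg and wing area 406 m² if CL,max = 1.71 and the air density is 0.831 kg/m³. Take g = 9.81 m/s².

Stall occurs when L = W at CL,max. W = mg = 332000 × 9.81 = 3.257×10^6 N.
From L = ½ρV²S·CL,max = W: V_stall = √(2W/(ρSCL,max)) = √(2·3.257×10^6/(0.831·406·1.71))
V_stall = √11290 = 106 m/s

V_stall = 106 m/s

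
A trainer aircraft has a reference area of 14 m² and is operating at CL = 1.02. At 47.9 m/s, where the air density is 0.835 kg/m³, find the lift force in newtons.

Dynamic pressure q = ½ρv² = ½ × 0.835 × 47.9² = 957.9 Pa.
L = q·S·CL = 957.9 × 14 × 1.02 = 13700 N ≈ 13.7 kN

L = 13700 N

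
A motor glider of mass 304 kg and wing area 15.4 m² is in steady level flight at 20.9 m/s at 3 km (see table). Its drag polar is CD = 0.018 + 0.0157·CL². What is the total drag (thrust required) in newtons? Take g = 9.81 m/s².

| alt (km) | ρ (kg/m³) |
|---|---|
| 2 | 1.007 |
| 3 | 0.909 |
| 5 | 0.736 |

D = 101 N

At 3 km, from the table: ρ = 0.909 kg/m³.
Level flight ⇒ L = W = m·g = 304 × 9.81 = 2982.2 N.
Dynamic pressure q = 0.5 × 0.909 × 20.9² = 198.5 Pa.
CL = W/(q·S) = 2982.2 / (198.5 × 15.4) = 0.9754.
CD = 0.018 + 0.0157 × 0.9754² = 0.03294.
D = q·S·CD = 198.5 × 15.4 × 0.03294 = 100.7 N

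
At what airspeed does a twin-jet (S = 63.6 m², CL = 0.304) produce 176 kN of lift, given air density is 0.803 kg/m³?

L = ½ρv²S·CL ⇒ v = √(2L/(ρ·S·CL))
v = √(2 × 1.76×10^5 / (0.803 × 63.6 × 0.304)) = √22670 = 151 m/s

v = 151 m/s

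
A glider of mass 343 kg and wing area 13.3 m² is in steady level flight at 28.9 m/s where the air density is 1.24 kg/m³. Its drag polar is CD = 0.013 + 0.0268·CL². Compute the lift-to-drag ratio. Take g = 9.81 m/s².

L/D = 25.2

Level flight ⇒ L = W = m·g = 343 × 9.81 = 3364.8 N.
Dynamic pressure q = 0.5 × 1.24 × 28.9² = 517.8 Pa.
Required CL = L/(qS) = 3364.8/(517.8·13.3) = 0.4886.
CD = 0.013 + 0.0268 × 0.4886² = 0.0194.
L/D = CL/CD = 0.4886 / 0.0194 = 25.2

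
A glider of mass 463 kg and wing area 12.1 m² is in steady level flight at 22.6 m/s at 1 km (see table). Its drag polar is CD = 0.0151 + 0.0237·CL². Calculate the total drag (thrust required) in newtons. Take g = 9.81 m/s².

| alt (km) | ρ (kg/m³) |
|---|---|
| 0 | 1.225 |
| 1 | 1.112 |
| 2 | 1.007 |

At 1 km, from the table: ρ = 1.112 kg/m³.
In steady level flight, lift balances weight: W = mg = 463 × 9.81 = 4542 N.
q = ½ρv² = ½ × 1.112 × 22.6² = 284 Pa.
Required CL = L/(qS) = 4542/(284·12.1) = 1.322.
CD = 0.0151 + 0.0237 × 1.322² = 0.05651.
D = q·S·CD = 284 × 12.1 × 0.05651 = 194.2 N

D = 194 N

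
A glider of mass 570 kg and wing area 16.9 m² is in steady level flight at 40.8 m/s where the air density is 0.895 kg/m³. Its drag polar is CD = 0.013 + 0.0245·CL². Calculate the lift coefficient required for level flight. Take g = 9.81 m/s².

CL = 0.444

In steady level flight, lift balances weight: W = mg = 570 × 9.81 = 5591.7 N.
Dynamic pressure q = 0.5 × 0.895 × 40.8² = 744.9 Pa.
CL = 2W/(ρv²S) = 2×5591.7/(0.895×40.8²×16.9) = 0.4442.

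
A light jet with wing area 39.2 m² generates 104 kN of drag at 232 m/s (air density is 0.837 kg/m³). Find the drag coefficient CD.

From D = ½ρv²S·CD, rearranging gives CD = 2D/(ρv²S).
CD = 2 × 1.04×10^5 / (0.837 × 232² × 39.2) = 0.118

CD = 0.118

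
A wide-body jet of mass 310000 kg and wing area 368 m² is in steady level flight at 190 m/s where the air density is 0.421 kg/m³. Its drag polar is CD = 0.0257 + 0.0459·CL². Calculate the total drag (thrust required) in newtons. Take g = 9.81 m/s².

D = 2.24×10^5 N

Level flight ⇒ L = W = m·g = 310000 × 9.81 = 3.0411×10^6 N.
Dynamic pressure q = 0.5 × 0.421 × 190² = 7599 Pa.
CL = W/(q·S) = 3.0411×10^6 / (7599 × 368) = 1.087.
CD = 0.0257 + 0.0459 × 1.087² = 0.07998.
D = q·S·CD = 7599 × 368 × 0.07998 = 2.237×10^5 N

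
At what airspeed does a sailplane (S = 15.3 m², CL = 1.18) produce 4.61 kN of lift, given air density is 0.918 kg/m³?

L = ½ρv²S·CL ⇒ v = √(2L/(ρ·S·CL))
v = √(2 × 4610 / (0.918 × 15.3 × 1.18)) = √556.3 = 23.6 m/s

v = 23.6 m/s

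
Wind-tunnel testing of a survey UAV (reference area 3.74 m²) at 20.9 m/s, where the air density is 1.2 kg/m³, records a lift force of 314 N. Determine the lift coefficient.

CL = 0.32

From L = ½ρv²S·CL, rearranging gives CL = 2L/(ρv²S).
CL = 2 × 314 / (1.2 × 20.9² × 3.74) = 0.32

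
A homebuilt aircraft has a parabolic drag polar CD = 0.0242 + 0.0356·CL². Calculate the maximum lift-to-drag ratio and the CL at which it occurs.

(L/D)max = 17, at CL = 0.824

For CD = CD0 + K·CL², (L/D)max occurs at CL* = √(CD0/K) and equals 1/(2√(K·CD0)).
(L/D)max = 1/(2√(0.0356 × 0.0242)) = 1/(2 × 0.02935) = 17
CL* = √(0.0242/0.0356) = 0.824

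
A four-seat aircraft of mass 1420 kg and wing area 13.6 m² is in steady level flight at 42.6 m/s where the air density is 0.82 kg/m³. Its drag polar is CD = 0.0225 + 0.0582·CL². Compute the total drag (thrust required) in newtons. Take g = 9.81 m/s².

D = 1340 N

Weight W = mg = 1420 × 9.81 = 13930 N; in level flight L = W.
q = ½ρv² = ½ × 0.82 × 42.6² = 744.1 Pa.
Required CL = L/(qS) = 13930/(744.1·13.6) = 1.377.
CD = 0.0225 + 0.0582 × 1.377² = 0.1328.
D = q·S·CD = 744.1 × 13.6 × 0.1328 = 1344 N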